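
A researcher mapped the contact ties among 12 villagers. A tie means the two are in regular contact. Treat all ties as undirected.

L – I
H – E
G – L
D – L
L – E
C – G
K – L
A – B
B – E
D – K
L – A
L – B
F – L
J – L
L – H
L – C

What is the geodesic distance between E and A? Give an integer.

2

One shortest route is E – L – A, which uses 2 edges, and E and A are not directly tied, so nothing shorter exists. So d(E,A) = 2.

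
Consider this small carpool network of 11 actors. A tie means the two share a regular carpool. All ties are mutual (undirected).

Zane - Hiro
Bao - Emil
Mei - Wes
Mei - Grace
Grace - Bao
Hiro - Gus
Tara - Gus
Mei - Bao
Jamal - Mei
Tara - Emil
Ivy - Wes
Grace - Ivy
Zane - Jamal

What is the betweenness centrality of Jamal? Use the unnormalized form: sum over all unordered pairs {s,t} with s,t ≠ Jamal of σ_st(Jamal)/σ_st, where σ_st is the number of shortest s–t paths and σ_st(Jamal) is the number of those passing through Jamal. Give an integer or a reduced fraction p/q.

11

Pairs whose geodesics pass through Jamal — Grace–Zane: 1; Grace–Hiro: 1; Ivy–Zane: 2/2; Ivy–Hiro: 2/2; Wes–Zane: 1; Wes–Hiro: 1; Wes–Gus: 1/2; Mei–Zane: 1; Mei–Hiro: 1; Mei–Gus: 1/2; Zane–Emil: 1/2; Zane–Bao: 1; Hiro–Bao: 1/2.
All other pairs contribute 0.
Summing the contributions gives betweenness(Jamal) = 11.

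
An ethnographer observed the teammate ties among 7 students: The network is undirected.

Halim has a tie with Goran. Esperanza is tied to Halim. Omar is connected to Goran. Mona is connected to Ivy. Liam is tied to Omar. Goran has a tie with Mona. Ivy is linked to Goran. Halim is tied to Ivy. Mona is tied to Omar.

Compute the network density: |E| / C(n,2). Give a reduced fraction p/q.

There are 9 edges and 7 nodes, so the maximum possible is C(7,2) = 21.
Density = 9/21 = 3/7.

3/7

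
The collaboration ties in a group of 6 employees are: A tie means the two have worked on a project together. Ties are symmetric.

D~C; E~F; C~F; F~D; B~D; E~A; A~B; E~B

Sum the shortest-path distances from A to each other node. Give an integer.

9

Distances from A: B:1, C:3, D:2, E:1, F:2.
Sum = 1 + 3 + 2 + 1 + 2 = 9.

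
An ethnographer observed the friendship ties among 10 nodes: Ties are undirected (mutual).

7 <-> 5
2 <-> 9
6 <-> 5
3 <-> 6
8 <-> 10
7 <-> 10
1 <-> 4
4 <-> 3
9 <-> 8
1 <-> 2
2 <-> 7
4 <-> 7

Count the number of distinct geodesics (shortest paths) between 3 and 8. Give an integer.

The shortest distance is 4, and the only length-4 path is 3–4–7–10–8. So there is exactly 1 shortest path.

1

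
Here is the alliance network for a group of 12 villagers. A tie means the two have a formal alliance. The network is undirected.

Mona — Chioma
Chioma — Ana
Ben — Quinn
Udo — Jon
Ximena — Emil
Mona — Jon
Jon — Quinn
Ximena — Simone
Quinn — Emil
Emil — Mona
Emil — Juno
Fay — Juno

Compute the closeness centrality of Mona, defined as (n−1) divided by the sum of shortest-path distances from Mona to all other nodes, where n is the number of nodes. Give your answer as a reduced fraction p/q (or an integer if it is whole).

1/2

Distances from Mona: Ana:2, Ben:3, Chioma:1, Emil:1, Fay:3, Jon:1, Juno:2, Quinn:2, Simone:3, Udo:2, Ximena:2. Sum = 22.
n = 12, so closeness = 11/22 = 1/2.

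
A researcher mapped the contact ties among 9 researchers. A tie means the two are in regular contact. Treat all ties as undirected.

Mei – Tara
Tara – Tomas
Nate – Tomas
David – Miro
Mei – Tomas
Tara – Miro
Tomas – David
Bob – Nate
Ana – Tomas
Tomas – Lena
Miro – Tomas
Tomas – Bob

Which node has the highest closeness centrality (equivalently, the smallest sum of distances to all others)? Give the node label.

Farness (sum of distances to all others) for each node — Ana:15, Bob:14, David:14, Lena:15, Mei:14, Miro:13, Nate:14, Tara:13, Tomas:8.
The smallest farness is 8, for Tomas, so Tomas has the highest closeness.

Tomas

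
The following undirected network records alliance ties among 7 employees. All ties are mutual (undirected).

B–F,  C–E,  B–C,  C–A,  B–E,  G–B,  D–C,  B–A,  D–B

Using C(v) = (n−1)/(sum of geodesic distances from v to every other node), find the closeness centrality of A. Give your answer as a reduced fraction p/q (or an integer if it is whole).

Distances from A: B:1, C:1, D:2, E:2, F:2, G:2. Sum = 10.
n = 7, so closeness = 6/10 = 3/5.

3/5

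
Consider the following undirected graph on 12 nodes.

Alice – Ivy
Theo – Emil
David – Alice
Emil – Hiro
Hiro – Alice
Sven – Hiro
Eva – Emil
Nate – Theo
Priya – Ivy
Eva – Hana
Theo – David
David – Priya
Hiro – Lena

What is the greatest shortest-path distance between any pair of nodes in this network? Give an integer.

Eccentricity of each node (its greatest distance to any other): Alice:4, David:4, Emil:3, Eva:4, Hana:5, Hiro:3, Ivy:5, Lena:4, Nate:4, Priya:5, Sven:4, Theo:3.
The maximum eccentricity is 5, realized for instance by the pair Priya–Hana via Priya – David – Theo – Emil – Eva – Hana. So the diameter is 5.

5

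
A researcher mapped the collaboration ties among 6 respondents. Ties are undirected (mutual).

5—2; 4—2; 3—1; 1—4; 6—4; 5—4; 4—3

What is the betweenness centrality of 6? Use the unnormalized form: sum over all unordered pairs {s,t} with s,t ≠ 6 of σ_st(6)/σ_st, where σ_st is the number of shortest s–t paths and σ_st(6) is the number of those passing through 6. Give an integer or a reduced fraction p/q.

0

No shortest path between any pair of other nodes passes through 6.
Summing the contributions gives betweenness(6) = 0.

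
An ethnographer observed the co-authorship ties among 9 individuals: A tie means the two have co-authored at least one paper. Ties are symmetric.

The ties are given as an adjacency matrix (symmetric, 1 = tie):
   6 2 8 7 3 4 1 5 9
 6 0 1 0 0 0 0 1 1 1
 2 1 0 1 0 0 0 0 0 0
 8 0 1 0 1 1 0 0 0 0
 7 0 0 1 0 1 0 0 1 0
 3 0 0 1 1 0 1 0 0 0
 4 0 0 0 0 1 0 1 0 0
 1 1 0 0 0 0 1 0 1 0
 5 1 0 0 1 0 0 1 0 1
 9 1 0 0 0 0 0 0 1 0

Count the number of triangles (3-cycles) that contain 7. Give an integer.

1

7's neighbors: 3, 5, and 8.
Neighbor pairs that are themselves tied: 7–3–8. Each forms one triangle with 7, for 1 in total.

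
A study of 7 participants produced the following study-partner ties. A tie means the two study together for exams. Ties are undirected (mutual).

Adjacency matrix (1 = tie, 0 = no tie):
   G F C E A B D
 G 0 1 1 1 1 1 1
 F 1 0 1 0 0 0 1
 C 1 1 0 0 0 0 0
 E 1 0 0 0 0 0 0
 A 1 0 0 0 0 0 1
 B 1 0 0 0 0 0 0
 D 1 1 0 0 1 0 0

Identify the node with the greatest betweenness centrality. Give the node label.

G

Unnormalized betweenness of each node: A:0, B:0, C:0, D:1/2, E:0, F:1/2, G:11.
G has the largest value, 11, making it the main broker — the node through which the most shortest paths run.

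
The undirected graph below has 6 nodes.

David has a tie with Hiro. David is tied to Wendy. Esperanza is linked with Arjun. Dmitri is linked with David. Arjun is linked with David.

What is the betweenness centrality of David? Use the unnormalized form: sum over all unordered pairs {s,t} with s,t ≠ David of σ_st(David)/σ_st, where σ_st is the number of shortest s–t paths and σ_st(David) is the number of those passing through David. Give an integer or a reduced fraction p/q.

9

Pairs whose geodesics pass through David — Wendy–Hiro: 1; Wendy–Esperanza: 1; Wendy–Dmitri: 1; Wendy–Arjun: 1; Hiro–Esperanza: 1; Hiro–Dmitri: 1; Hiro–Arjun: 1; Esperanza–Dmitri: 1; Dmitri–Arjun: 1.
All other pairs contribute 0.
Summing the contributions gives betweenness(David) = 9.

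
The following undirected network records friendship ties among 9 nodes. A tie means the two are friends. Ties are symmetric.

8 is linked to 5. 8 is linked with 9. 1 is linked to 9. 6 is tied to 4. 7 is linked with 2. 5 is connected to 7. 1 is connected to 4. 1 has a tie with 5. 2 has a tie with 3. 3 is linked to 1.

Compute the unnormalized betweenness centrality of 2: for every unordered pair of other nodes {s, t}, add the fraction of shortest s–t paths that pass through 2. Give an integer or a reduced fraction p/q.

Pairs whose geodesics pass through 2 — 7–3: 1.
All other pairs contribute 0.
Summing the contributions gives betweenness(2) = 1.

1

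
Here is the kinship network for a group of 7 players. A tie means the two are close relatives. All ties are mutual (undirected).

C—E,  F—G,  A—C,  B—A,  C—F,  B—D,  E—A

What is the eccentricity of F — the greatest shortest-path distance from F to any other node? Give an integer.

Distances from F: A:2, B:3, C:1, D:4, E:2, G:1.
The largest is 4 (to D), so the eccentricity of F is 4.

4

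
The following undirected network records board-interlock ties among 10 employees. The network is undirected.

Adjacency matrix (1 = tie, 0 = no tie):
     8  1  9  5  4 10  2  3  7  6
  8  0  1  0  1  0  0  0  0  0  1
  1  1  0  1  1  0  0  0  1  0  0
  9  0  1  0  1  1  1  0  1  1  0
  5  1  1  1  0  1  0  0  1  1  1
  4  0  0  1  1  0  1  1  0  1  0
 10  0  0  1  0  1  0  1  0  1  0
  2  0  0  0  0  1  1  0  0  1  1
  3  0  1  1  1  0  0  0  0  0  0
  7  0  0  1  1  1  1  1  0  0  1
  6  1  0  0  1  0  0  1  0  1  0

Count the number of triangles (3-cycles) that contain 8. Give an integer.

8's neighbors: 1, 5, and 6.
Neighbor pairs that are themselves tied: 8–1–5; 8–5–6. Each forms one triangle with 8, for 2 in total.

2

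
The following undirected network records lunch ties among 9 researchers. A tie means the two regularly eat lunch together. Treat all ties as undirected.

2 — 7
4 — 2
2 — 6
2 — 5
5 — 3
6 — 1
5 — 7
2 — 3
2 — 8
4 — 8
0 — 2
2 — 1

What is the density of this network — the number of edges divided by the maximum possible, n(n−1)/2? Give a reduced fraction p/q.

There are 12 edges and 9 nodes, so the maximum possible is C(9,2) = 36.
Density = 12/36 = 1/3.

1/3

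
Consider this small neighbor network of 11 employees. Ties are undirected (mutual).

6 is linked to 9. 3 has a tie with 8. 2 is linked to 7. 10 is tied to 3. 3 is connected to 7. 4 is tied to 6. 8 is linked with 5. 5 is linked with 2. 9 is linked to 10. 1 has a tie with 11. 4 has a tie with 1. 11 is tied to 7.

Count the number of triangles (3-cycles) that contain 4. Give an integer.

0

4's neighbors are 1 and 6, but none of them are tied to each other, so no triangle contains 4.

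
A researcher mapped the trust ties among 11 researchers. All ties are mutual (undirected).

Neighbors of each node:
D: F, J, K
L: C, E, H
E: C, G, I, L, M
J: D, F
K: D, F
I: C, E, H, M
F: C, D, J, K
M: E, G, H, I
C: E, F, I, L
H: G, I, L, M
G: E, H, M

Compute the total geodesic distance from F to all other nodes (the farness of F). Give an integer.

Distances from F: C:1, D:1, E:2, G:3, H:3, I:2, J:1, K:1, L:2, M:3.
Sum = 1 + 1 + 2 + 3 + 3 + 2 + 1 + 1 + 2 + 3 = 19.

19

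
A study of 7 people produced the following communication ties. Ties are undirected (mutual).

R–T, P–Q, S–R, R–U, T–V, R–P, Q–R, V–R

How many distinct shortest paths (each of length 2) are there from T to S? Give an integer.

1

The shortest distance is 2, and the only length-2 path is T–R–S. So there is exactly 1 shortest path.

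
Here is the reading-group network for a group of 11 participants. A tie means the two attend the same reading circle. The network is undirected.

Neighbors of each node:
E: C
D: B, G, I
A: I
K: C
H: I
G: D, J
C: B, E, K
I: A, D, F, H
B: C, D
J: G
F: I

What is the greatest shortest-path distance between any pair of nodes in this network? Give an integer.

Eccentricity of each node (its greatest distance to any other): A:5, B:3, C:4, D:3, E:5, F:5, G:4, H:5, I:4, J:5, K:5.
The maximum eccentricity is 5, realized for instance by the pair K–A via K – C – B – D – I – A. So the diameter is 5.

5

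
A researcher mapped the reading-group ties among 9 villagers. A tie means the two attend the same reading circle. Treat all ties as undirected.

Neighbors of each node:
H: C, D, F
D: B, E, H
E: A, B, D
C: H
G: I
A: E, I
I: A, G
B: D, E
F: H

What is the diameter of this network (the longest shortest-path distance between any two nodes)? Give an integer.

Eccentricity of each node (its greatest distance to any other): A:4, B:4, C:6, D:4, E:3, F:6, G:6, H:5, I:5.
The maximum eccentricity is 6, realized for instance by the pair G–F via G – I – A – E – D – H – F. So the diameter is 6.

6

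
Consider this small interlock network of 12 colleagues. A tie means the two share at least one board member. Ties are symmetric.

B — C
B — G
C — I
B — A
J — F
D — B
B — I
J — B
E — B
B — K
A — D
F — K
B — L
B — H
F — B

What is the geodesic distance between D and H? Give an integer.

One shortest route is D – B – H, which uses 2 edges, and D and H are not directly tied, so nothing shorter exists. So d(D,H) = 2.

2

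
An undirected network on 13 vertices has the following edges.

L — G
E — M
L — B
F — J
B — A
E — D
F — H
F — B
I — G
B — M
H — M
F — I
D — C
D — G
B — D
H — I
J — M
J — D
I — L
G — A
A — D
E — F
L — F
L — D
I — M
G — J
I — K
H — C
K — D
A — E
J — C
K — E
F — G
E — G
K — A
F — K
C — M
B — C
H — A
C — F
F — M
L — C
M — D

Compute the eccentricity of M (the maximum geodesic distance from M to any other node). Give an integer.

Distances from M: A:2, B:1, C:1, D:1, E:1, F:1, G:2, H:1, I:1, J:1, K:2, L:2.
The largest is 2 (to A, L, G, and K), so the eccentricity of M is 2.

2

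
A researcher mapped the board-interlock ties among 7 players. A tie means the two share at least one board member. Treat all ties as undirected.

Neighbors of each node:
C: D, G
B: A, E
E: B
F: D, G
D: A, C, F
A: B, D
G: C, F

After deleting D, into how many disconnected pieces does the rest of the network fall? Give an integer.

Without D, the remaining ties split the others into: {A, B, E}; {C, F, G}.
That's 2 separate components.

2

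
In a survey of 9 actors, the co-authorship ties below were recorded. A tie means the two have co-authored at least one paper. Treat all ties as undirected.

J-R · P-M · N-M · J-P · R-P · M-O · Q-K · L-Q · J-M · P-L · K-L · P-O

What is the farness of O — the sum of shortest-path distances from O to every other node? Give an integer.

16

Distances from O: J:2, K:3, L:2, M:1, N:2, P:1, Q:3, R:2.
Sum = 2 + 3 + 2 + 1 + 2 + 1 + 3 + 2 = 16.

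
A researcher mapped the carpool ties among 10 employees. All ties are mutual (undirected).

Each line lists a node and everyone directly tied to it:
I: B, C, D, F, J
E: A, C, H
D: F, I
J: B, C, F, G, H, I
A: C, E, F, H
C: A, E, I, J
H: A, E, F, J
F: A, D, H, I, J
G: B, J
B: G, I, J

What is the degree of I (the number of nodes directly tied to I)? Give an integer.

I is directly tied to B, C, D, F, and J. That is 5 neighbors, so the degree of I is 5.

5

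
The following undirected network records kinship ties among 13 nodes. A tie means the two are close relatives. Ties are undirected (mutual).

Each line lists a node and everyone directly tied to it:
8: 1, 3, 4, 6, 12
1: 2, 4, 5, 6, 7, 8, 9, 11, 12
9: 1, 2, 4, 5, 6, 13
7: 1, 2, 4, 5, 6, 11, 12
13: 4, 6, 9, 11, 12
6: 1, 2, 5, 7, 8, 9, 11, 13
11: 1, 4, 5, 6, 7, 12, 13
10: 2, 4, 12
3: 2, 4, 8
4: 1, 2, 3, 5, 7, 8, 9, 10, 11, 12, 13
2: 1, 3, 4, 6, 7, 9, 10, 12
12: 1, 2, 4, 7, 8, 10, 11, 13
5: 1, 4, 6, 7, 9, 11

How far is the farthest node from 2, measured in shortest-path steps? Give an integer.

Distances from 2: 1:1, 3:1, 4:1, 5:2, 6:1, 7:1, 8:2, 9:1, 10:1, 11:2, 12:1, 13:2.
The largest is 2 (to 5, 13, 11, and 8), so the eccentricity of 2 is 2.

2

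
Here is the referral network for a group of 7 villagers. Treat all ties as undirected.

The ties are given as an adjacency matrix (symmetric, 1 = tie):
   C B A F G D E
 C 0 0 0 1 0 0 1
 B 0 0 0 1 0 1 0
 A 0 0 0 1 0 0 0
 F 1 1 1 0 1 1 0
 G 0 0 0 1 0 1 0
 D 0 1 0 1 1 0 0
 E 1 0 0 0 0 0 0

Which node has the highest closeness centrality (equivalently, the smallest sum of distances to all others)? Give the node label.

Farness (sum of distances to all others) for each node — A:12, B:11, C:10, D:10, E:15, F:7, G:11.
The smallest farness is 7, for F, so F has the highest closeness.

F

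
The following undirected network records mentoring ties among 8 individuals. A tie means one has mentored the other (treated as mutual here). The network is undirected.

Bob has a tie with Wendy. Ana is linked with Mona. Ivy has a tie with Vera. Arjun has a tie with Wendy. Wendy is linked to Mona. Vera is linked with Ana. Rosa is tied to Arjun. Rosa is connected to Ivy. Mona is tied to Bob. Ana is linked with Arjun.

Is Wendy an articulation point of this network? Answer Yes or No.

Even without Wendy, every remaining node can still reach every other (the residual graph is connected), so Wendy is not a cut vertex.

No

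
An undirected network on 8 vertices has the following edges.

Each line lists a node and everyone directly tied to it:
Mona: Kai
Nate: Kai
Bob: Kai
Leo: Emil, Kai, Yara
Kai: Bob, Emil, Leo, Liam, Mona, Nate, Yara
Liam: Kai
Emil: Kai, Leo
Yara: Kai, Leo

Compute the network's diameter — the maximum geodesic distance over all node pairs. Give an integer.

2

Eccentricity of each node (its greatest distance to any other): Bob:2, Emil:2, Kai:1, Leo:2, Liam:2, Mona:2, Nate:2, Yara:2.
The maximum eccentricity is 2, realized for instance by the pair Leo–Bob via Leo – Kai – Bob. So the diameter is 2.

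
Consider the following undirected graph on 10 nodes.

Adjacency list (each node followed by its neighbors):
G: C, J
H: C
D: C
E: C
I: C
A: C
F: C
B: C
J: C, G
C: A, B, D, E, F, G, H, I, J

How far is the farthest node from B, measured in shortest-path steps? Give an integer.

2

Distances from B: A:2, C:1, D:2, E:2, F:2, G:2, H:2, I:2, J:2.
The largest is 2 (to G, F, I, D, A, J, H, and E), so the eccentricity of B is 2.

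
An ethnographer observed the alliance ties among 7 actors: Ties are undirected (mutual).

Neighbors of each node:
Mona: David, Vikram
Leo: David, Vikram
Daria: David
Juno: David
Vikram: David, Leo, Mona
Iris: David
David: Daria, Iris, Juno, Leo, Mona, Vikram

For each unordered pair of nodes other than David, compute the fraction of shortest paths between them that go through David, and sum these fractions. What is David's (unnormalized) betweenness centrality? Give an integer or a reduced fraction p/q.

Pairs whose geodesics pass through David — Iris–Vikram: 1; Iris–Mona: 1; Iris–Leo: 1; Iris–Daria: 1; Iris–Juno: 1; Vikram–Daria: 1; Vikram–Juno: 1; Mona–Leo: 1/2; Mona–Daria: 1; Mona–Juno: 1; Leo–Daria: 1; Leo–Juno: 1; Daria–Juno: 1.
All other pairs contribute 0.
Summing the contributions gives betweenness(David) = 25/2.

25/2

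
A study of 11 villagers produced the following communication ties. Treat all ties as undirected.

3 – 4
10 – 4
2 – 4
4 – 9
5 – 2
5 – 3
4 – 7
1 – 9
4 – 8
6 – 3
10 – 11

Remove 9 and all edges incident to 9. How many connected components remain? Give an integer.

Without 9, the remaining ties split the others into: {2, 3, 4, 5, 6, 7, 8, 10, 11}; {1}.
That's 2 separate components.

2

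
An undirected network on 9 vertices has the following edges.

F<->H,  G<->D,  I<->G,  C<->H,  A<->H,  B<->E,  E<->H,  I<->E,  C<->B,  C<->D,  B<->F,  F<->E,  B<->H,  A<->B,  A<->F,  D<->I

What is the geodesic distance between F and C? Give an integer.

2

One shortest route is F – H – C, which uses 2 edges, and F and C are not directly tied, so nothing shorter exists. So d(F,C) = 2.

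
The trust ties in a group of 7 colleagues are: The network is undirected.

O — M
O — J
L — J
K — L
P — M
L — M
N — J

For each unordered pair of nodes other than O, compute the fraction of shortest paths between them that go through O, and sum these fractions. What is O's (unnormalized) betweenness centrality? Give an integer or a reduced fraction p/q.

2

Pairs whose geodesics pass through O — P–J: 1/2; P–N: 1/2; J–M: 1/2; N–M: 1/2.
All other pairs contribute 0.
Summing the contributions gives betweenness(O) = 2.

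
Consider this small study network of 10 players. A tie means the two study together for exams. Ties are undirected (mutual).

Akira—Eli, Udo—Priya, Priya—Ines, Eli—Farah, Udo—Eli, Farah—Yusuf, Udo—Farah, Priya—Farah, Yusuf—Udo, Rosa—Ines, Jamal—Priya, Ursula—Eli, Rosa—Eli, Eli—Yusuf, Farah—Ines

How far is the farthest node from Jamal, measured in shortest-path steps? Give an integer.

Distances from Jamal: Akira:4, Eli:3, Farah:2, Ines:2, Priya:1, Rosa:3, Udo:2, Ursula:4, Yusuf:3.
The largest is 4 (to Ursula and Akira), so the eccentricity of Jamal is 4.

4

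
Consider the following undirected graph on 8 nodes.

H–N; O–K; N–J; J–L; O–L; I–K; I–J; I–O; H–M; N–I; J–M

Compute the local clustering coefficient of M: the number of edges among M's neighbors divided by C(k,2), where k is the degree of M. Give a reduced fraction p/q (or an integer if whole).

0

M's neighbors: H and J (k = 2).
Possible neighbor pairs: C(2,2) = 1. Edges among them: none → e = 0.
Clustering(M) = 0/1.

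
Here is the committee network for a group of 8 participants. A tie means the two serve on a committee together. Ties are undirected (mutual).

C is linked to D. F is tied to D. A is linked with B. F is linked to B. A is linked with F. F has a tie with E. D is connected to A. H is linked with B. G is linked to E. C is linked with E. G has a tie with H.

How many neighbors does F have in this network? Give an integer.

4

F is directly tied to A, B, D, and E. That is 4 neighbors, so the degree of F is 4.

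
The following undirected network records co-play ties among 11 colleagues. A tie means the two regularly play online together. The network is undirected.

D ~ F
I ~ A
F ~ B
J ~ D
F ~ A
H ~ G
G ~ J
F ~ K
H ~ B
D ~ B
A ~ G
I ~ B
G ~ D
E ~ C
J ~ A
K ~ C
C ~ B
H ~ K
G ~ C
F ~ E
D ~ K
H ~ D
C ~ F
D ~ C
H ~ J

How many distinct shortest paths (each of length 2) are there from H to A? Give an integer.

2

The shortest distance is 2. The length-2 paths are: H–G–A; H–J–A.
That gives 2 distinct shortest paths.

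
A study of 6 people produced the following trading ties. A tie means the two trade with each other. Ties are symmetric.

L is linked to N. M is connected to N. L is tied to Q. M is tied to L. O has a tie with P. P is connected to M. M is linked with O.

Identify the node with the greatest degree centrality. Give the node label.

M

Degrees — L:3, M:4, N:2, O:2, P:2, Q:1.
The maximum is 4, attained only by M.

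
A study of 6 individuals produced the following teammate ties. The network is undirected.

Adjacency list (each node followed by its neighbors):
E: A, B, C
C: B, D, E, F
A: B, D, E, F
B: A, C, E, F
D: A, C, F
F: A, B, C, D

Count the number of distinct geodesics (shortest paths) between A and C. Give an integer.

4

The shortest distance is 2. The length-2 paths are: A–E–C; A–B–C; A–F–C; A–D–C.
That gives 4 distinct shortest paths.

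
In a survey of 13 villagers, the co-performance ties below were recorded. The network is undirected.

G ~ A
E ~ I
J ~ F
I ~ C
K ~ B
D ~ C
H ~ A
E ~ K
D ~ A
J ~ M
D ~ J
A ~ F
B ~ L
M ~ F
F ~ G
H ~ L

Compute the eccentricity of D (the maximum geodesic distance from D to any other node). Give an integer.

4

Distances from D: A:1, B:4, C:1, E:3, F:2, G:2, H:2, I:2, J:1, K:4, L:3, M:2.
The largest is 4 (to K and B), so the eccentricity of D is 4.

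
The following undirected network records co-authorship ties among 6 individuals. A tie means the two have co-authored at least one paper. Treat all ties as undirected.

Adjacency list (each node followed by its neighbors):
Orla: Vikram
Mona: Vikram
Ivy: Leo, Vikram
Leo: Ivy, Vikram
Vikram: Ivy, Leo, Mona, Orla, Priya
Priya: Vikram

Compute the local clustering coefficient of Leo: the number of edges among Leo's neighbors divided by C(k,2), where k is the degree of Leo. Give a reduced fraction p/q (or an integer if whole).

1

Leo's neighbors: Ivy and Vikram (k = 2).
Possible neighbor pairs: C(2,2) = 1. Edges among them: Ivy–Vikram → e = 1.
Clustering(Leo) = 1/1.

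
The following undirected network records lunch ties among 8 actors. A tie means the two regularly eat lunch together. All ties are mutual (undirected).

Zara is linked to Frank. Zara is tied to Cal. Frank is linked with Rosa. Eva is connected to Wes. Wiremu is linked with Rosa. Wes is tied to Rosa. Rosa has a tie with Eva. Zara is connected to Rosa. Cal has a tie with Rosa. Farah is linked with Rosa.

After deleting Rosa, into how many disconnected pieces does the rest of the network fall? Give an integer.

Without Rosa, the remaining ties split the others into: {Wiremu}; {Cal, Frank, Zara}; {Farah}; {Eva, Wes}.
That's 4 separate components.

4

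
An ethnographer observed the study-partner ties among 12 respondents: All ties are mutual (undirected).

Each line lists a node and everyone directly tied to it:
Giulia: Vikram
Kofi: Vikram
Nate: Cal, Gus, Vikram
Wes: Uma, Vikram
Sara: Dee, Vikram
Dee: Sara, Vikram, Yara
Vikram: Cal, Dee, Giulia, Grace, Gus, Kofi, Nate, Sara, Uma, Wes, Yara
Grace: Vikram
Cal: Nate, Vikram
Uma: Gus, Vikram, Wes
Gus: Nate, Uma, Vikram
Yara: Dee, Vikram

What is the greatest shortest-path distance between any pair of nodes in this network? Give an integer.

Eccentricity of each node (its greatest distance to any other): Cal:2, Dee:2, Giulia:2, Grace:2, Gus:2, Kofi:2, Nate:2, Sara:2, Uma:2, Vikram:1, Wes:2, Yara:2.
The maximum eccentricity is 2, realized for instance by the pair Dee–Nate via Dee – Vikram – Nate. So the diameter is 2.

2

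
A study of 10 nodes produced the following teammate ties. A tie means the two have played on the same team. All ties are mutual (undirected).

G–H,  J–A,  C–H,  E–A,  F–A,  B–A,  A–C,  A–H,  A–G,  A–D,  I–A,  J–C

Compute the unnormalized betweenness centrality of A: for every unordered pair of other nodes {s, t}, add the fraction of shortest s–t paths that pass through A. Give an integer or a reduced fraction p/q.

32

Pairs whose geodesics pass through A — G–E: 1; G–C: 1/2; G–J: 1; G–I: 1; G–F: 1; G–B: 1; G–D: 1; E–C: 1; E–H: 1; E–J: 1; E–I: 1; E–F: 1; E–B: 1; E–D: 1 … (+19 more pairs).
All other pairs contribute 0.
Summing the contributions gives betweenness(A) = 32.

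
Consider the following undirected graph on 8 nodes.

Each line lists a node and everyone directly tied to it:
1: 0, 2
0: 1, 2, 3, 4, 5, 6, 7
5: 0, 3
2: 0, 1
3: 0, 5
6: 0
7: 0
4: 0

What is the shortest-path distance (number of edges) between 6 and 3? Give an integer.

One shortest route is 6 – 0 – 3, which uses 2 edges, and 6 and 3 are not directly tied, so nothing shorter exists. So d(6,3) = 2.

2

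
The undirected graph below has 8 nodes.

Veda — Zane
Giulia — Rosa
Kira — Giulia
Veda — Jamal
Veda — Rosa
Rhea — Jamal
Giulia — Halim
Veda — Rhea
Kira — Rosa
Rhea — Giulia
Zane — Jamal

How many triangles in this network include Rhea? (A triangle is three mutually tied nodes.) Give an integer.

1

Rhea's neighbors: Giulia, Jamal, and Veda.
Neighbor pairs that are themselves tied: Rhea–Jamal–Veda. Each forms one triangle with Rhea, for 1 in total.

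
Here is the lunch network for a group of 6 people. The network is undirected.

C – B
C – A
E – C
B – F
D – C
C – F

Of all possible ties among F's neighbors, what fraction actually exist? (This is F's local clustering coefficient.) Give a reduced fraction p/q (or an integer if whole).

1

F's neighbors: B and C (k = 2).
Possible neighbor pairs: C(2,2) = 1. Edges among them: B–C → e = 1.
Clustering(F) = 1/1.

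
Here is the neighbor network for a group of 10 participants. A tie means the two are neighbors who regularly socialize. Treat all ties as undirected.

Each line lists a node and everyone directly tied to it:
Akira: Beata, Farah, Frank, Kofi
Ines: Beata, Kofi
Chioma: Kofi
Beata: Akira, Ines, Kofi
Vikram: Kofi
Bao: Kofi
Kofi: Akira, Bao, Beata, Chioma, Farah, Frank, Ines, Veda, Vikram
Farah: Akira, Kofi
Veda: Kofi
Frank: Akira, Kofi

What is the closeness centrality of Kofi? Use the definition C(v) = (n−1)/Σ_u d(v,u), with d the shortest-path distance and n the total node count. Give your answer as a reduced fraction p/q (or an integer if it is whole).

1

Distances from Kofi: Akira:1, Bao:1, Beata:1, Chioma:1, Farah:1, Frank:1, Ines:1, Veda:1, Vikram:1. Sum = 9.
n = 10, so closeness = 9/9 = 1.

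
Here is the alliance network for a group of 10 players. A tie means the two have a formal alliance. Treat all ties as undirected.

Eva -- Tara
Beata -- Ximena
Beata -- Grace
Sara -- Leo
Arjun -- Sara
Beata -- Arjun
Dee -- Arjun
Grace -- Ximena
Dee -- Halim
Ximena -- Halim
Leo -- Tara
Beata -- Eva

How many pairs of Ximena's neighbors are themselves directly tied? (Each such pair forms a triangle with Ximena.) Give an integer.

1

Ximena's neighbors: Beata, Grace, and Halim.
Neighbor pairs that are themselves tied: Ximena–Beata–Grace. Each forms one triangle with Ximena, for 1 in total.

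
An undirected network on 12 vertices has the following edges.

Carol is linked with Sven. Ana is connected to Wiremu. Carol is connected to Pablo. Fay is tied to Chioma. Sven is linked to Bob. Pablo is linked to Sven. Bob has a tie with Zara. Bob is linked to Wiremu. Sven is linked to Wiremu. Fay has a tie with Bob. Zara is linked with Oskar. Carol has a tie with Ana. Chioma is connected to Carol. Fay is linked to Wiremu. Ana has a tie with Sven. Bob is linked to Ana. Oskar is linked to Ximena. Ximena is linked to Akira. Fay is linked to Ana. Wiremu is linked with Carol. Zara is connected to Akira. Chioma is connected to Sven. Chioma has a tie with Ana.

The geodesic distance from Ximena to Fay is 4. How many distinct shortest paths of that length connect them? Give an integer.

The shortest distance is 4. The length-4 paths are: Ximena–Akira–Zara–Bob–Fay; Ximena–Oskar–Zara–Bob–Fay.
That gives 2 distinct shortest paths.

2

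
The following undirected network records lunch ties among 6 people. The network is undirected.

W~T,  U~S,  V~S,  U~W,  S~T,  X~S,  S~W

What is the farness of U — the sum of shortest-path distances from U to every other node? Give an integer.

8

Distances from U: S:1, T:2, V:2, W:1, X:2.
Sum = 1 + 2 + 2 + 1 + 2 = 8.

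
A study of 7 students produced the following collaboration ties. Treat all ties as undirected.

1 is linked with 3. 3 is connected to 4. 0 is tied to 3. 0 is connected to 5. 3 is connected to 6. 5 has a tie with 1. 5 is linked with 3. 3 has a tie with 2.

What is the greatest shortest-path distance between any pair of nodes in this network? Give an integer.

Eccentricity of each node (its greatest distance to any other): 0:2, 1:2, 2:2, 3:1, 4:2, 5:2, 6:2.
The maximum eccentricity is 2, realized for instance by the pair 6–1 via 6 – 3 – 1. So the diameter is 2.

2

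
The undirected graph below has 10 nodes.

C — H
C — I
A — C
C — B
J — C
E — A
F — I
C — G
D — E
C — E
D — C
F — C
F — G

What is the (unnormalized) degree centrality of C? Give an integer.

C is directly tied to A, B, D, E, F, G, H, I, and J. That is 9 neighbors, so the degree of C is 9.

9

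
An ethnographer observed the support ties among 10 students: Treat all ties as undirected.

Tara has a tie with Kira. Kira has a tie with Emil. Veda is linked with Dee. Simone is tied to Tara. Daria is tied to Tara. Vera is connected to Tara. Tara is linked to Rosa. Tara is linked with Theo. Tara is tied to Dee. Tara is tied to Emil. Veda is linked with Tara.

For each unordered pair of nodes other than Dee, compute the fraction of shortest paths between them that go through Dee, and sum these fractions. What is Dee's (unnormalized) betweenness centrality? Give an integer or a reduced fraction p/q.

0

No shortest path between any pair of other nodes passes through Dee.
Summing the contributions gives betweenness(Dee) = 0.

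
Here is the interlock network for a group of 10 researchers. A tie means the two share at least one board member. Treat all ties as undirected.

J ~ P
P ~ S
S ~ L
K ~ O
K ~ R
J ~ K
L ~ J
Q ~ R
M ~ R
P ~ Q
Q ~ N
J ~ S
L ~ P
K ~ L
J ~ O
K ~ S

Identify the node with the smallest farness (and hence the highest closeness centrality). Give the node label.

K

Farness (sum of distances to all others) for each node — J:15, K:14, L:16, M:23, N:24, O:20, P:15, Q:16, R:15, S:16.
The smallest farness is 14, for K, so K has the highest closeness.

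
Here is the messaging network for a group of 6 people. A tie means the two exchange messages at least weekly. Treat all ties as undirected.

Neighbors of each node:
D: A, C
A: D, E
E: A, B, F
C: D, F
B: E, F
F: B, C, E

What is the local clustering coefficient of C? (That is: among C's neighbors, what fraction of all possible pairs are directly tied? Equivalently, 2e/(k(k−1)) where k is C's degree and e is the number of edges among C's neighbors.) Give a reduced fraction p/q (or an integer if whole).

0

C's neighbors: D and F (k = 2).
Possible neighbor pairs: C(2,2) = 1. Edges among them: none → e = 0.
Clustering(C) = 0/1.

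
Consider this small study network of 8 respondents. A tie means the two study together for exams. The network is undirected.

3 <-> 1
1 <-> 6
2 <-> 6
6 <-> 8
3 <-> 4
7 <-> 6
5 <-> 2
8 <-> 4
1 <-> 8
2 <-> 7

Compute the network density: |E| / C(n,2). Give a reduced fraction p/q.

5/14

There are 10 edges and 8 nodes, so the maximum possible is C(8,2) = 28.
Density = 10/28 = 5/14.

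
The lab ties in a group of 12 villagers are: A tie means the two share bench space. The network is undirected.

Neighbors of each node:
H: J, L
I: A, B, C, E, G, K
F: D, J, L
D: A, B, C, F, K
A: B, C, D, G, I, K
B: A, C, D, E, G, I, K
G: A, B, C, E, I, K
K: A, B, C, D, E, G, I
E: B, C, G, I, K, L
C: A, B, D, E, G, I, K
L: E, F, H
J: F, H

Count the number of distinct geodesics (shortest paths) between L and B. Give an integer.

The shortest distance is 2, and the only length-2 path is L–E–B. So there is exactly 1 shortest path.

1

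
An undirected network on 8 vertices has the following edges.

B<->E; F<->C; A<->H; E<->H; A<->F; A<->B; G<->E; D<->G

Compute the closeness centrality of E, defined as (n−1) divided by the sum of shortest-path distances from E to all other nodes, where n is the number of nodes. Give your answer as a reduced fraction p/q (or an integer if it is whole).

1/2

Distances from E: A:2, B:1, C:4, D:2, F:3, G:1, H:1. Sum = 14.
n = 8, so closeness = 7/14 = 1/2.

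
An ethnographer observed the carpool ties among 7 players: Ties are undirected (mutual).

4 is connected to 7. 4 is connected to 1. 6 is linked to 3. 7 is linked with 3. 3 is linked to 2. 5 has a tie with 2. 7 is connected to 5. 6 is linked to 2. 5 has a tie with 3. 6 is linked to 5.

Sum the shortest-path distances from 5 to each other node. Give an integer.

Distances from 5: 1:3, 2:1, 3:1, 4:2, 6:1, 7:1.
Sum = 3 + 1 + 1 + 2 + 1 + 1 = 9.

9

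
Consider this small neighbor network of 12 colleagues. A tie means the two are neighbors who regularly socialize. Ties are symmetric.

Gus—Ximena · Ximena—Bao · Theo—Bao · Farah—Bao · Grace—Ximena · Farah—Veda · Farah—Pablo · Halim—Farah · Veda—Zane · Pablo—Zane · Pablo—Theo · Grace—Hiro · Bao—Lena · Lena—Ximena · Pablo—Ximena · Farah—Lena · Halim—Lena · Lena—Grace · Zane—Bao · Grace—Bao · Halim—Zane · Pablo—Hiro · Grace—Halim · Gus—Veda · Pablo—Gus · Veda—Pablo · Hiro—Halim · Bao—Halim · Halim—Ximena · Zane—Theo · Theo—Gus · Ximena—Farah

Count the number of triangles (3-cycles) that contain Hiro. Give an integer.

1

Hiro's neighbors: Grace, Halim, and Pablo.
Neighbor pairs that are themselves tied: Hiro–Grace–Halim. Each forms one triangle with Hiro, for 1 in total.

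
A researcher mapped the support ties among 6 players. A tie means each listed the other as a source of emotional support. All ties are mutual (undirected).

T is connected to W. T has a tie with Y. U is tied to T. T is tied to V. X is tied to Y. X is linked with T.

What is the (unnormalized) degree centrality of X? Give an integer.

2

X is directly tied to T and Y. That is 2 neighbors, so the degree of X is 2.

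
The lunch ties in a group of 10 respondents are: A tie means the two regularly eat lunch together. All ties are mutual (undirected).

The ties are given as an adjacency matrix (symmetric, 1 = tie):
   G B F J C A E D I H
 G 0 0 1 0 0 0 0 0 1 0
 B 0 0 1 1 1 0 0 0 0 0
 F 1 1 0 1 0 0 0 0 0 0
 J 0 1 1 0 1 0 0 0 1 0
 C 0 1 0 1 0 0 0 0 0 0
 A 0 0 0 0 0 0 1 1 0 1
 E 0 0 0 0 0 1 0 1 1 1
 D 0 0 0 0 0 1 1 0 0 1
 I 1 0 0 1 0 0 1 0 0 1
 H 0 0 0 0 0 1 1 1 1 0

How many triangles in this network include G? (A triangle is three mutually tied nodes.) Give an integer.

0

G's neighbors are F and I, but none of them are tied to each other, so no triangle contains G.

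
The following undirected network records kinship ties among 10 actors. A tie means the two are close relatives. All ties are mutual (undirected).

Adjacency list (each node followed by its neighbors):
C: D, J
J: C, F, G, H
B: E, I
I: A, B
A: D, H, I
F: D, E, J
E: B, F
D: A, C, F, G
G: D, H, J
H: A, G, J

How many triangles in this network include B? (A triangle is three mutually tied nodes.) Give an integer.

0

B's neighbors are E and I, but none of them are tied to each other, so no triangle contains B.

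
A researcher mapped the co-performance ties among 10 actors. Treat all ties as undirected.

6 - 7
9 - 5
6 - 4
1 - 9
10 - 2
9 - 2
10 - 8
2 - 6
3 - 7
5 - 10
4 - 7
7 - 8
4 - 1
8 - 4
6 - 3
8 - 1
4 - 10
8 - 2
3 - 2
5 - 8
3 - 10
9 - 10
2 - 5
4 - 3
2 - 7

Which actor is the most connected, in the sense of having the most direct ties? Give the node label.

Degrees — 1:3, 2:7, 3:5, 4:6, 5:4, 6:4, 7:5, 8:6, 9:4, 10:6.
The maximum is 7, attained only by 2.

2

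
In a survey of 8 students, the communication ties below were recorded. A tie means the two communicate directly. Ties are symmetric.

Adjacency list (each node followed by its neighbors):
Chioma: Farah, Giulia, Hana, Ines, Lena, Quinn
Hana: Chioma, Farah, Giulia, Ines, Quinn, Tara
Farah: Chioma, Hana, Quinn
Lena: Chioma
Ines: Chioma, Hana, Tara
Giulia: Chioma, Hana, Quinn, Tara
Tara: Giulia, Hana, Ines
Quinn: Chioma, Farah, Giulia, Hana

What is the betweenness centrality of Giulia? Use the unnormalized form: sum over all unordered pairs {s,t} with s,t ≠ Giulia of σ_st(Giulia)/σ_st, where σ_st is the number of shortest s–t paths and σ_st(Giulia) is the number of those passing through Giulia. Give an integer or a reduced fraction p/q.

Pairs whose geodesics pass through Giulia — Chioma–Tara: 1/3; Tara–Lena: 1/3; Tara–Quinn: 1/2.
All other pairs contribute 0.
Summing the contributions gives betweenness(Giulia) = 7/6.

7/6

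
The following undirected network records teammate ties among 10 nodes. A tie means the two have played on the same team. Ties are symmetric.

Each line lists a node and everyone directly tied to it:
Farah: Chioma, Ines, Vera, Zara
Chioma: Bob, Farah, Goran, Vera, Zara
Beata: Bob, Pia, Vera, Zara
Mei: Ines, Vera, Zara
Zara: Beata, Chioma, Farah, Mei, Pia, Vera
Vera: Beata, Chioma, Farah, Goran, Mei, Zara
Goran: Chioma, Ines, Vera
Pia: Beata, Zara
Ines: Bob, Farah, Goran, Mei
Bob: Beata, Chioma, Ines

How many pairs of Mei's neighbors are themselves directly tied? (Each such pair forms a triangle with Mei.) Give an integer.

Mei's neighbors: Ines, Vera, and Zara.
Neighbor pairs that are themselves tied: Mei–Vera–Zara. Each forms one triangle with Mei, for 1 in total.

1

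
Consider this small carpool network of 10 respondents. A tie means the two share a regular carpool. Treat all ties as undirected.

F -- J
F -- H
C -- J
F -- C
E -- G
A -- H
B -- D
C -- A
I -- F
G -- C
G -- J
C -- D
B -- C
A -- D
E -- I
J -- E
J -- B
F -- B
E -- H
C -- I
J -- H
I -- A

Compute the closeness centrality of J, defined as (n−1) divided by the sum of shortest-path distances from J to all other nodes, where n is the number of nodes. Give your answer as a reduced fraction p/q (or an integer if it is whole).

3/4

Distances from J: A:2, B:1, C:1, D:2, E:1, F:1, G:1, H:1, I:2. Sum = 12.
n = 10, so closeness = 9/12 = 3/4.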